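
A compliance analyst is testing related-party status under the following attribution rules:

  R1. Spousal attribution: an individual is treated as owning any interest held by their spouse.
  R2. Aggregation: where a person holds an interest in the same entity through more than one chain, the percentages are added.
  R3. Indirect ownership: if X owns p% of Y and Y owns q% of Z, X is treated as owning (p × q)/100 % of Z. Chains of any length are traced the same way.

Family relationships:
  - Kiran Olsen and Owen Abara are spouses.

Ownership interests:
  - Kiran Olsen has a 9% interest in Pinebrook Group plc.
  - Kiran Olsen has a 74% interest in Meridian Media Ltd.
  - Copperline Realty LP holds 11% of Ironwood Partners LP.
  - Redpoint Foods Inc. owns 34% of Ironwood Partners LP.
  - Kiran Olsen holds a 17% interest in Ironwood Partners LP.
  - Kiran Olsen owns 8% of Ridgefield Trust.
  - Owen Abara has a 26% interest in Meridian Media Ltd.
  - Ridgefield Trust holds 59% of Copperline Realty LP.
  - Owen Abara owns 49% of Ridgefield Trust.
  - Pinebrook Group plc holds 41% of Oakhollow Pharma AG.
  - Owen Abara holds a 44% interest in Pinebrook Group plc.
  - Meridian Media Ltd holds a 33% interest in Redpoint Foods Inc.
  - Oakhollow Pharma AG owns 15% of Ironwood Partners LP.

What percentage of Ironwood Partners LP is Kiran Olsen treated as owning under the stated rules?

By spousal attribution (R1), Kiran Olsen is treated as also owning Owen Abara's interest in Ridgefield Trust, giving 8% + 49% = 57%.
By spousal attribution (R1), Kiran Olsen is treated as also owning Owen Abara's interest in Meridian Media Ltd, giving 74% + 26% = 100%.
By spousal attribution (R1), Kiran Olsen is treated as also owning Owen Abara's interest in Pinebrook Group plc, giving 9% + 44% = 53%.
Chain via Ridgefield Trust → Copperline Realty LP (R3): 57% × 59% × 11% = 3.6993% of Ironwood Partners LP.
Chain via Meridian Media Ltd → Redpoint Foods Inc. (R3): 100% × 33% × 34% = 11.22% of Ironwood Partners LP.
Chain via Pinebrook Group plc → Oakhollow Pharma AG (R3): 53% × 41% × 15% = 3.2595% of Ironwood Partners LP.
Direct interest in Ironwood Partners LP: 17%.
Aggregating (R2): 3.6993% + 11.22% + 3.2595% + 17% = 35.1788%.

35.1788%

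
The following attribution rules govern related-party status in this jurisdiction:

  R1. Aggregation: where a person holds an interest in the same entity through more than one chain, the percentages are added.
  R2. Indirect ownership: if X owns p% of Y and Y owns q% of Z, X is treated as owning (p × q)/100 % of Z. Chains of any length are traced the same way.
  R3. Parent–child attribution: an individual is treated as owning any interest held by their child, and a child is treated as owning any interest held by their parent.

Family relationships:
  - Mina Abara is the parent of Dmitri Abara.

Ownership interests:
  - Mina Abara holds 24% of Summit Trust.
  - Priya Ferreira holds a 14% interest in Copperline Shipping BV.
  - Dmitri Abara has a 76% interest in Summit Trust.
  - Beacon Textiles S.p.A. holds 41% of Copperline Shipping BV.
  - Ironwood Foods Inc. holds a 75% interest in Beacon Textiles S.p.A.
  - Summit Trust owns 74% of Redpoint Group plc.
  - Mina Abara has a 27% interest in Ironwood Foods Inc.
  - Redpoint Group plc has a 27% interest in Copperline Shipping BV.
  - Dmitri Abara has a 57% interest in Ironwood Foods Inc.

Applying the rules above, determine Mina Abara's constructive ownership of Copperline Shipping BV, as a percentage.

45.81%

By parent–child attribution (R3), Mina Abara is treated as also owning Dmitri Abara's interest in Ironwood Foods Inc, giving 27% + 57% = 84%.
By parent–child attribution (R3), Mina Abara is treated as also owning Dmitri Abara's interest in Summit Trust, giving 24% + 76% = 100%.
Chain via Ironwood Foods Inc. → Beacon Textiles S.p.A. (R2): 84% × 75% × 41% = 25.83% of Copperline Shipping BV.
Chain via Summit Trust → Redpoint Group plc (R2): 100% × 74% × 27% = 19.98% of Copperline Shipping BV.
Aggregating (R1): 25.83% + 19.98% = 45.81%.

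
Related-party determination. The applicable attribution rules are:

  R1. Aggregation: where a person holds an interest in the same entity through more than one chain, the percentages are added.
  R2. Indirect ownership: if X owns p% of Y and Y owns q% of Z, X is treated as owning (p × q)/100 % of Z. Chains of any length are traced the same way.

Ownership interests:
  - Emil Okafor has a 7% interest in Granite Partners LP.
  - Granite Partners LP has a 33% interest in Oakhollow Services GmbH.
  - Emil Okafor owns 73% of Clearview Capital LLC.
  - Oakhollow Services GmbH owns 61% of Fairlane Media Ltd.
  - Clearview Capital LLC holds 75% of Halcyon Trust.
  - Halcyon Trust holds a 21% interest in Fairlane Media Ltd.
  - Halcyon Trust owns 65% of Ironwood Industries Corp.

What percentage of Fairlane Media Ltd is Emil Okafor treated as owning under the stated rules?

12.9066%

Chain via Clearview Capital LLC → Halcyon Trust (R2): 73% × 75% × 21% = 11.4975% of Fairlane Media Ltd.
Chain via Granite Partners LP → Oakhollow Services GmbH (R2): 7% × 33% × 61% = 1.4091% of Fairlane Media Ltd.
Aggregating (R1): 11.4975% + 1.4091% = 12.9066%.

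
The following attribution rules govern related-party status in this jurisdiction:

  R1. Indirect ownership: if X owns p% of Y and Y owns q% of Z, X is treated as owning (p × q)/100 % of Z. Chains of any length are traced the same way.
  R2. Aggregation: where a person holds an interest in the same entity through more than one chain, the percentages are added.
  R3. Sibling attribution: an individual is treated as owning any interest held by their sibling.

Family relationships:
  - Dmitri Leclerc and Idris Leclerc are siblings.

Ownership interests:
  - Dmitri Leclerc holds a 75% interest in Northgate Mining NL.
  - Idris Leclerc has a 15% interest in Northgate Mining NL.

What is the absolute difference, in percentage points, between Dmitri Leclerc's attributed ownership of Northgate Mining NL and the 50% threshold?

40

By sibling attribution (R3), Dmitri Leclerc is treated as also owning Idris Leclerc's interest in Northgate Mining NL, giving 75% + 15% = 90%.
Direct interest in Northgate Mining NL: 90%.
90% exceeds the 50% threshold by 40 percentage points.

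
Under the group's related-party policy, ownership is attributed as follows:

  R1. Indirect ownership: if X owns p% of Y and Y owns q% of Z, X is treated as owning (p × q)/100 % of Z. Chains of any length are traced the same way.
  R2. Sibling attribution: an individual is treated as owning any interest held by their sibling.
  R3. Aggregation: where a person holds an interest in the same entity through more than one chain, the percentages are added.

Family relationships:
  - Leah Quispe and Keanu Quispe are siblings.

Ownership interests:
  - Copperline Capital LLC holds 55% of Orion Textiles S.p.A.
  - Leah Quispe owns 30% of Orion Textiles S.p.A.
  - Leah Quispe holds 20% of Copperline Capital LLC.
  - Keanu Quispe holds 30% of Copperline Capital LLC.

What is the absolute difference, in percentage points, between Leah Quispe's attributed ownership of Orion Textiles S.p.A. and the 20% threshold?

37.5

By sibling attribution (R2), Leah Quispe is treated as also owning Keanu Quispe's interest in Copperline Capital LLC, giving 20% + 30% = 50%.
Chain via Copperline Capital LLC (R1): 50% × 55% = 27.5% of Orion Textiles S.p.A.
Direct interest in Orion Textiles S.p.A: 30%.
Aggregating (R3): 27.5% + 30% = 57.5%.
57.5% exceeds the 20% threshold by 37.5 percentage points.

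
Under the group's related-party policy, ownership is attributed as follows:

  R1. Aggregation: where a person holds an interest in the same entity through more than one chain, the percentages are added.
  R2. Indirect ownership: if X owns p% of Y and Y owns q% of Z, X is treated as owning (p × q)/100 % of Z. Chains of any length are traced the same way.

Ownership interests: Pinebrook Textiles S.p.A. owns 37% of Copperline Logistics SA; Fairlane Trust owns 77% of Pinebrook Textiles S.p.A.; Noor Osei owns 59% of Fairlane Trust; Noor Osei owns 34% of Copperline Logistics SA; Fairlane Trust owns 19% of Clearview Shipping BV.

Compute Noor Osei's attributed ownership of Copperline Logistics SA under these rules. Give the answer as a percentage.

50.8091%

Chain via Fairlane Trust → Pinebrook Textiles S.p.A. (R2): 59% × 77% × 37% = 16.8091% of Copperline Logistics SA.
Direct interest in Copperline Logistics SA: 34%.
Aggregating (R1): 16.8091% + 34% = 50.8091%.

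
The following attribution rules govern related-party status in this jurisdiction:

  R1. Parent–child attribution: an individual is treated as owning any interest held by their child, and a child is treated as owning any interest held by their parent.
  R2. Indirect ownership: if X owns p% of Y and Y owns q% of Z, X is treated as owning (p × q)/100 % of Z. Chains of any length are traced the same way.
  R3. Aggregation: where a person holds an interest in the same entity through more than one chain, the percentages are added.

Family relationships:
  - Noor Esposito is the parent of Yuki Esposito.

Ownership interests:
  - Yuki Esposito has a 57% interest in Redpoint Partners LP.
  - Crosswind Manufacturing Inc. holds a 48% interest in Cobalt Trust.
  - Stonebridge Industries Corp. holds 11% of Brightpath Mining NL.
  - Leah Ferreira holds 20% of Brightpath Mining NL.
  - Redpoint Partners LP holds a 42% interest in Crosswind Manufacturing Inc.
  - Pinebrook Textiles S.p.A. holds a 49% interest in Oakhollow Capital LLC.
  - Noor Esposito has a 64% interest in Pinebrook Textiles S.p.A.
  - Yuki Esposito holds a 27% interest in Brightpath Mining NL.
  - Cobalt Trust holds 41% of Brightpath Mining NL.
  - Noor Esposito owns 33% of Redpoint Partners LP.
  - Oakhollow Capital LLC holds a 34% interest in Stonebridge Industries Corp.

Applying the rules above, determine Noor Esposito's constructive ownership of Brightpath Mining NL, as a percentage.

35.611904%

By parent–child attribution (R1), Noor Esposito is treated as also owning Yuki Esposito's interest in Redpoint Partners LP, giving 33% + 57% = 90%.
By parent–child attribution (R1), Noor Esposito is treated as owning Yuki Esposito's 27% interest in Brightpath Mining NL.
Chain via Redpoint Partners LP → Crosswind Manufacturing Inc. → Cobalt Trust (R2): 90% × 42% × 48% × 41% = 7.43904% of Brightpath Mining NL.
Chain via Pinebrook Textiles S.p.A. → Oakhollow Capital LLC → Stonebridge Industries Corp. (R2): 64% × 49% × 34% × 11% = 1.172864% of Brightpath Mining NL.
Direct interest in Brightpath Mining NL: 27%.
Aggregating (R3): 7.43904% + 1.172864% + 27% = 35.611904%.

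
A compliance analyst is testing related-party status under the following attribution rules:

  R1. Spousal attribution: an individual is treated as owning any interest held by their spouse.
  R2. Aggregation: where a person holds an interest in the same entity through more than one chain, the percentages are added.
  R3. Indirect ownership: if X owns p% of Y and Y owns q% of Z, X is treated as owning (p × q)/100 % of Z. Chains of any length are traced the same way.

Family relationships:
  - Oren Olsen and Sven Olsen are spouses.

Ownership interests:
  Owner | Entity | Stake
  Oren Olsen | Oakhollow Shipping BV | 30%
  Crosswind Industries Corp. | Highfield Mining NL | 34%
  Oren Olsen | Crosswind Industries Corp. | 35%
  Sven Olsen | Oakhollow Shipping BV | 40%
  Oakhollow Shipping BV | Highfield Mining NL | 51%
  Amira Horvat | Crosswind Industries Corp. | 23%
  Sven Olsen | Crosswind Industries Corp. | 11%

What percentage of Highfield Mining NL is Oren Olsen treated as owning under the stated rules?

By spousal attribution (R1), Oren Olsen is treated as also owning Sven Olsen's interest in Oakhollow Shipping BV, giving 30% + 40% = 70%.
By spousal attribution (R1), Oren Olsen is treated as also owning Sven Olsen's interest in Crosswind Industries Corp, giving 35% + 11% = 46%.
Chain via Oakhollow Shipping BV (R3): 70% × 51% = 35.7% of Highfield Mining NL.
Chain via Crosswind Industries Corp. (R3): 46% × 34% = 15.64% of Highfield Mining NL.
Aggregating (R2): 35.7% + 15.64% = 51.34%.

51.34%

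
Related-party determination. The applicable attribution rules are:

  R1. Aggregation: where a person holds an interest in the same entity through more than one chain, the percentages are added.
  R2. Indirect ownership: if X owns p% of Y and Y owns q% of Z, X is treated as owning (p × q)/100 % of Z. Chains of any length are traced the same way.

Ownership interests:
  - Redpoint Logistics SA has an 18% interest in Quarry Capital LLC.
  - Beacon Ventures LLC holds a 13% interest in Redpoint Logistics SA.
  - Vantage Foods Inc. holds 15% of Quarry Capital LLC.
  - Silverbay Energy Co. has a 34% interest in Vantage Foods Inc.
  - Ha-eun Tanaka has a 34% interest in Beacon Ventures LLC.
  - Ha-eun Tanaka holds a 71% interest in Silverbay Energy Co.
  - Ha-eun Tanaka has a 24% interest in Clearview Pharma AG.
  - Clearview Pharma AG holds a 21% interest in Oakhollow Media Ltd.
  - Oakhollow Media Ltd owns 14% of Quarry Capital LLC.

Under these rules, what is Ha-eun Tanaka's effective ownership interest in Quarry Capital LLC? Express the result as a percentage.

Chain via Silverbay Energy Co. → Vantage Foods Inc. (R2): 71% × 34% × 15% = 3.621% of Quarry Capital LLC.
Chain via Beacon Ventures LLC → Redpoint Logistics SA (R2): 34% × 13% × 18% = 0.7956% of Quarry Capital LLC.
Chain via Clearview Pharma AG → Oakhollow Media Ltd (R2): 24% × 21% × 14% = 0.7056% of Quarry Capital LLC.
Aggregating (R1): 3.621% + 0.7956% + 0.7056% = 5.1222%.

5.1222%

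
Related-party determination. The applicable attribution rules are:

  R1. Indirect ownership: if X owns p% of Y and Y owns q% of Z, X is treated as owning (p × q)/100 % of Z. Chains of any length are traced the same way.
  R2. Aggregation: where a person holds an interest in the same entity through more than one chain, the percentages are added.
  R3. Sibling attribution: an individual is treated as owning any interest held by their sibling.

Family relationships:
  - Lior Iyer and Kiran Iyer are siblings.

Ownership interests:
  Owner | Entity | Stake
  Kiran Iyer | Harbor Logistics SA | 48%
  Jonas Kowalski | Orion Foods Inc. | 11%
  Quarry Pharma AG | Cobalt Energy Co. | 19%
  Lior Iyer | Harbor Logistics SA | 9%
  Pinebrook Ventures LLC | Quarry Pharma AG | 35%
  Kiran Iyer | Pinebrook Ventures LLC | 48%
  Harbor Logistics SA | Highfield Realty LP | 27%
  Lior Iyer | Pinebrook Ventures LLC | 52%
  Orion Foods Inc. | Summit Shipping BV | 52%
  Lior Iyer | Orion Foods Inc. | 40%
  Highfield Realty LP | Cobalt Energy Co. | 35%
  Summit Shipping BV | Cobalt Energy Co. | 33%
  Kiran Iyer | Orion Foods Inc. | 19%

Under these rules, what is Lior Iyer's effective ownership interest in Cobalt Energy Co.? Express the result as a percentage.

By sibling attribution (R3), Lior Iyer is treated as also owning Kiran Iyer's interest in Harbor Logistics SA, giving 9% + 48% = 57%.
By sibling attribution (R3), Lior Iyer is treated as also owning Kiran Iyer's interest in Pinebrook Ventures LLC, giving 52% + 48% = 100%.
By sibling attribution (R3), Lior Iyer is treated as also owning Kiran Iyer's interest in Orion Foods Inc, giving 40% + 19% = 59%.
Chain via Harbor Logistics SA → Highfield Realty LP (R1): 57% × 27% × 35% = 5.3865% of Cobalt Energy Co.
Chain via Pinebrook Ventures LLC → Quarry Pharma AG (R1): 100% × 35% × 19% = 6.65% of Cobalt Energy Co.
Chain via Orion Foods Inc. → Summit Shipping BV (R1): 59% × 52% × 33% = 10.1244% of Cobalt Energy Co.
Aggregating (R2): 5.3865% + 6.65% + 10.1244% = 22.1609%.

22.1609%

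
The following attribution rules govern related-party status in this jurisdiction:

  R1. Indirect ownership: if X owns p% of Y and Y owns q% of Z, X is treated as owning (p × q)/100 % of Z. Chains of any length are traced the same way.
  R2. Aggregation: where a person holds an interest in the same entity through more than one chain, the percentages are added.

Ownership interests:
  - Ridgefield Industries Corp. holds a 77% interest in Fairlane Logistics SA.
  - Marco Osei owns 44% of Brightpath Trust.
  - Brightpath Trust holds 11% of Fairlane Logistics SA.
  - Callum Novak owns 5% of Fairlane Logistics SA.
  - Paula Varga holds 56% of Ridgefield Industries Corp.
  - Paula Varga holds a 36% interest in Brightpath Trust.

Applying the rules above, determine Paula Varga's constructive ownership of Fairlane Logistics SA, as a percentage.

47.08%

Chain via Brightpath Trust (R1): 36% × 11% = 3.96% of Fairlane Logistics SA.
Chain via Ridgefield Industries Corp. (R1): 56% × 77% = 43.12% of Fairlane Logistics SA.
Aggregating (R2): 3.96% + 43.12% = 47.08%.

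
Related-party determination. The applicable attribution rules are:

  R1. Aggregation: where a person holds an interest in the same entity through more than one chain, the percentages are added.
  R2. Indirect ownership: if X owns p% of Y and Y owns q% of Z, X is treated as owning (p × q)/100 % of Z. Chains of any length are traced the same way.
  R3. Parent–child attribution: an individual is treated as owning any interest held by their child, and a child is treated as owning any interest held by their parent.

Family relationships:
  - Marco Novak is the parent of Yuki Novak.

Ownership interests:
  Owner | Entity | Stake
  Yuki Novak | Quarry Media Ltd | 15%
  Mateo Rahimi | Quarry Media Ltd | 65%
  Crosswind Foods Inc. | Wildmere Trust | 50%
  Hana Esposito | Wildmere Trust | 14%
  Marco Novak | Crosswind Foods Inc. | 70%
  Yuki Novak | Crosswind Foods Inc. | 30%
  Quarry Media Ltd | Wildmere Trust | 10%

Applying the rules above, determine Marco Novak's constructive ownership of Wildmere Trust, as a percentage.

By parent–child attribution (R3), Marco Novak is treated as also owning Yuki Novak's interest in Crosswind Foods Inc, giving 70% + 30% = 100%.
By parent–child attribution (R3), Marco Novak is treated as owning Yuki Novak's 15% interest in Quarry Media Ltd.
Chain via Crosswind Foods Inc. (R2): 100% × 50% = 50% of Wildmere Trust.
Chain via Quarry Media Ltd (R2): 15% × 10% = 1.5% of Wildmere Trust.
Aggregating (R1): 50% + 1.5% = 51.5%.

51.5%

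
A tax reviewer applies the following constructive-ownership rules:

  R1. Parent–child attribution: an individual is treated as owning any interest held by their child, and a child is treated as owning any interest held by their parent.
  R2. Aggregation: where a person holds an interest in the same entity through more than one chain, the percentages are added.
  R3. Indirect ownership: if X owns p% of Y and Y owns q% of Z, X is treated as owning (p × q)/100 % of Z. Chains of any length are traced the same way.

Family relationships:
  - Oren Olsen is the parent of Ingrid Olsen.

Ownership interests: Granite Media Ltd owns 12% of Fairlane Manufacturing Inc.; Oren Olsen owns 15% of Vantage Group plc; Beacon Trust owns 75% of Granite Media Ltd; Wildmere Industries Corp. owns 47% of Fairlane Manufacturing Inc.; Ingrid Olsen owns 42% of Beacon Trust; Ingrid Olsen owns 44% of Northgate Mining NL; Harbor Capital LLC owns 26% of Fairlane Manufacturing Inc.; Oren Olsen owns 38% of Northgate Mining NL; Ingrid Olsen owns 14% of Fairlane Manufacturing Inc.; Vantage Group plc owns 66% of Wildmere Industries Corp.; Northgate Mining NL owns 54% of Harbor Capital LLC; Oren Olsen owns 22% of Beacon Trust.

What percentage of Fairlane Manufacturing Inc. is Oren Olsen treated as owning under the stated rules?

35.9258%

By parent–child attribution (R1), Oren Olsen is treated as also owning Ingrid Olsen's interest in Beacon Trust, giving 22% + 42% = 64%.
By parent–child attribution (R1), Oren Olsen is treated as also owning Ingrid Olsen's interest in Northgate Mining NL, giving 38% + 44% = 82%.
By parent–child attribution (R1), Oren Olsen is treated as owning Ingrid Olsen's 14% interest in Fairlane Manufacturing Inc.
Chain via Beacon Trust → Granite Media Ltd (R3): 64% × 75% × 12% = 5.76% of Fairlane Manufacturing Inc.
Chain via Vantage Group plc → Wildmere Industries Corp. (R3): 15% × 66% × 47% = 4.653% of Fairlane Manufacturing Inc.
Chain via Northgate Mining NL → Harbor Capital LLC (R3): 82% × 54% × 26% = 11.5128% of Fairlane Manufacturing Inc.
Direct interest in Fairlane Manufacturing Inc: 14%.
Aggregating (R2): 5.76% + 4.653% + 11.5128% + 14% = 35.9258%.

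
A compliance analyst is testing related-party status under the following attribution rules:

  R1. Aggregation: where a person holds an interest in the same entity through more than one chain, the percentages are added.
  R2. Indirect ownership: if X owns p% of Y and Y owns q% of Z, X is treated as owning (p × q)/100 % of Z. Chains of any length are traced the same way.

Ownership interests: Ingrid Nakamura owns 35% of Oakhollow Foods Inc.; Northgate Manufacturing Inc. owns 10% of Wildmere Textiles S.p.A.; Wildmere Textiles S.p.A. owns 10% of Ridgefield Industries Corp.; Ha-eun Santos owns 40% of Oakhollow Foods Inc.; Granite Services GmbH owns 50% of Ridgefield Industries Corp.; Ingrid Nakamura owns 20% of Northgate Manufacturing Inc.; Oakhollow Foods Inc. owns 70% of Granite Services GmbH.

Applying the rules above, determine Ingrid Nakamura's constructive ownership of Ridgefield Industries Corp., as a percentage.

12.45%

Chain via Northgate Manufacturing Inc. → Wildmere Textiles S.p.A. (R2): 20% × 10% × 10% = 0.2% of Ridgefield Industries Corp.
Chain via Oakhollow Foods Inc. → Granite Services GmbH (R2): 35% × 70% × 50% = 12.25% of Ridgefield Industries Corp.
Aggregating (R1): 0.2% + 12.25% = 12.45%.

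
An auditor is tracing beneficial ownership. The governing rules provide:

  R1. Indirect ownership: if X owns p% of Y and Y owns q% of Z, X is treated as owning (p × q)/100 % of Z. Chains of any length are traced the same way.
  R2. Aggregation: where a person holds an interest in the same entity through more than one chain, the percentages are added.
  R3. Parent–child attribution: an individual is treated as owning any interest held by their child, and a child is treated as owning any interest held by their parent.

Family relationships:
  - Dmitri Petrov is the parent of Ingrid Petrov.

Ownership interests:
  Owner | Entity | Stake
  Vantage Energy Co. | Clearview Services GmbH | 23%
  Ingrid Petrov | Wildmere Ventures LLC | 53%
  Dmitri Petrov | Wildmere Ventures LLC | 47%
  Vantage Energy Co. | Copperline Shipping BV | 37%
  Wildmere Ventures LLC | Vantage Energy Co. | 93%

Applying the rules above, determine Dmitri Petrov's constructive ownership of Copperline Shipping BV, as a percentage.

34.41%

By parent–child attribution (R3), Dmitri Petrov is treated as also owning Ingrid Petrov's interest in Wildmere Ventures LLC, giving 47% + 53% = 100%.
Chain via Wildmere Ventures LLC → Vantage Energy Co. (R1): 100% × 93% × 37% = 34.41% of Copperline Shipping BV.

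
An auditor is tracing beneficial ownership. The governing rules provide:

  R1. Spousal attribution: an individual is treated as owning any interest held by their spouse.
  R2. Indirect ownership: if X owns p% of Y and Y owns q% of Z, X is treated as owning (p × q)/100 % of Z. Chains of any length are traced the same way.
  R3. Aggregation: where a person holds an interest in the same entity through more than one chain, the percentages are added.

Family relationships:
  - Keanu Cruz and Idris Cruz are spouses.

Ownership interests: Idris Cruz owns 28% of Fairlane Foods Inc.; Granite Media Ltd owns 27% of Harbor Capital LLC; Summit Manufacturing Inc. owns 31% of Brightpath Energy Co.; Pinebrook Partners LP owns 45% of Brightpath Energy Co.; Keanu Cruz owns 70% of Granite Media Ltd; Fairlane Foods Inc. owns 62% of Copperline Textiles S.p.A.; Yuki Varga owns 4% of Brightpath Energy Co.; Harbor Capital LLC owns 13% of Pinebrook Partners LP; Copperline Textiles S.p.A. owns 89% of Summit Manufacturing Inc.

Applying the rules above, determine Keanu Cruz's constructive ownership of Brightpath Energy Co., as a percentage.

By spousal attribution (R1), Keanu Cruz is treated as owning Idris Cruz's 28% interest in Fairlane Foods Inc.
Chain via Granite Media Ltd → Harbor Capital LLC → Pinebrook Partners LP (R2): 70% × 27% × 13% × 45% = 1.10565% of Brightpath Energy Co.
Chain via Fairlane Foods Inc. → Copperline Textiles S.p.A. → Summit Manufacturing Inc. (R2): 28% × 62% × 89% × 31% = 4.789624% of Brightpath Energy Co.
Aggregating (R3): 1.10565% + 4.789624% = 5.895274%.

5.895274%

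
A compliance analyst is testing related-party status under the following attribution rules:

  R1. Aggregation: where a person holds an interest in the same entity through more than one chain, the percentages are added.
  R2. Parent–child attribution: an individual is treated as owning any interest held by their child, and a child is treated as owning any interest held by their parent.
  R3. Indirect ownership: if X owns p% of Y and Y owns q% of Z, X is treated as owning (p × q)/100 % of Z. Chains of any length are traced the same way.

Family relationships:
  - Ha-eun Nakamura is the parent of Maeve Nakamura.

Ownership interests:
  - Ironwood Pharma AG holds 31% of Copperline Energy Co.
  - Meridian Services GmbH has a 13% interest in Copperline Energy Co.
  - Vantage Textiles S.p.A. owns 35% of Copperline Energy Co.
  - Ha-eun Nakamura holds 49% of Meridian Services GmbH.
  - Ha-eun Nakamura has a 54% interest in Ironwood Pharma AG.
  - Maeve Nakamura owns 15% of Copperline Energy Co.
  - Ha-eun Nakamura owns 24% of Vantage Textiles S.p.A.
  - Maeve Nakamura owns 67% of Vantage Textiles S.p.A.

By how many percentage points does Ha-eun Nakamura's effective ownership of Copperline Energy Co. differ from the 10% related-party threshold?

59.96

By parent–child attribution (R2), Ha-eun Nakamura is treated as also owning Maeve Nakamura's interest in Vantage Textiles S.p.A, giving 24% + 67% = 91%.
By parent–child attribution (R2), Ha-eun Nakamura is treated as owning Maeve Nakamura's 15% interest in Copperline Energy Co.
Chain via Vantage Textiles S.p.A. (R3): 91% × 35% = 31.85% of Copperline Energy Co.
Chain via Meridian Services GmbH (R3): 49% × 13% = 6.37% of Copperline Energy Co.
Chain via Ironwood Pharma AG (R3): 54% × 31% = 16.74% of Copperline Energy Co.
Direct interest in Copperline Energy Co: 15%.
Aggregating (R1): 31.85% + 6.37% + 16.74% + 15% = 69.96%.
69.96% exceeds the 10% threshold by 59.96 percentage points.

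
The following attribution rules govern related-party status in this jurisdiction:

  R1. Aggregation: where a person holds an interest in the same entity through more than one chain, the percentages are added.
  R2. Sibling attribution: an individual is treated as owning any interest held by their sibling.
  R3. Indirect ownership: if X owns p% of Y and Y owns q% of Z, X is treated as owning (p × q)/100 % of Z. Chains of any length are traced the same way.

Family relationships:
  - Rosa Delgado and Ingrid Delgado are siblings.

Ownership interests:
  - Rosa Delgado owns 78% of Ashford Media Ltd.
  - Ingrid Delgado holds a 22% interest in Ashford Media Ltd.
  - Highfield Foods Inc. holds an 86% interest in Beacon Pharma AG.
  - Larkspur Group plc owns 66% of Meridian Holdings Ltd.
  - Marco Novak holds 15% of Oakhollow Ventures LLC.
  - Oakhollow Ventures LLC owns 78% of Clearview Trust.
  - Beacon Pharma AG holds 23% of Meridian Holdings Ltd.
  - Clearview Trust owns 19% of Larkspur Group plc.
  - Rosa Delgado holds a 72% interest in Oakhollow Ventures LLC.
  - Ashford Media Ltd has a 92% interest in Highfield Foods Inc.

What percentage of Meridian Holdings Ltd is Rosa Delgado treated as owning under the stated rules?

25.240064%

By sibling attribution (R2), Rosa Delgado is treated as also owning Ingrid Delgado's interest in Ashford Media Ltd, giving 78% + 22% = 100%.
Chain via Ashford Media Ltd → Highfield Foods Inc. → Beacon Pharma AG (R3): 100% × 92% × 86% × 23% = 18.1976% of Meridian Holdings Ltd.
Chain via Oakhollow Ventures LLC → Clearview Trust → Larkspur Group plc (R3): 72% × 78% × 19% × 66% = 7.042464% of Meridian Holdings Ltd.
Aggregating (R1): 18.1976% + 7.042464% = 25.240064%.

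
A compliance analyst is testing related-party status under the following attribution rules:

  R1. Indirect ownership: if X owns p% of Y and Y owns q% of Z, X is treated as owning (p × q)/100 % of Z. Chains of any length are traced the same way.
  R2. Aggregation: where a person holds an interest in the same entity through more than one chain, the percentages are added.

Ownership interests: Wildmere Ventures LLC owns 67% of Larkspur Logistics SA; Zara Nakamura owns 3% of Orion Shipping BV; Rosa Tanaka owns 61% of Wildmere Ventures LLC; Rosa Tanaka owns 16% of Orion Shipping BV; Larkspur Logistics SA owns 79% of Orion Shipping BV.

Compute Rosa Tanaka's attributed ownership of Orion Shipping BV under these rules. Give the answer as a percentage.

48.2873%

Chain via Wildmere Ventures LLC → Larkspur Logistics SA (R1): 61% × 67% × 79% = 32.2873% of Orion Shipping BV.
Direct interest in Orion Shipping BV: 16%.
Aggregating (R2): 32.2873% + 16% = 48.2873%.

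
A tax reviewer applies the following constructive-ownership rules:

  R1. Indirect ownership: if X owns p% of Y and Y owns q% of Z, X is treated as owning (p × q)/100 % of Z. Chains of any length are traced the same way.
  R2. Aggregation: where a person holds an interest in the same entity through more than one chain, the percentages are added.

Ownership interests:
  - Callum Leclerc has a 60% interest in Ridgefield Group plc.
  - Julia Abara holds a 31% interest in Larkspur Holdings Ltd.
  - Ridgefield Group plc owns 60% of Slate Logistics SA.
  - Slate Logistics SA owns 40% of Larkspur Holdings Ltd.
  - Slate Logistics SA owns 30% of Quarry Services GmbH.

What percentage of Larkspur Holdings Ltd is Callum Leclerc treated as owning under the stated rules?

Chain via Ridgefield Group plc → Slate Logistics SA (R1): 60% × 60% × 40% = 14.4% of Larkspur Holdings Ltd.

14.4%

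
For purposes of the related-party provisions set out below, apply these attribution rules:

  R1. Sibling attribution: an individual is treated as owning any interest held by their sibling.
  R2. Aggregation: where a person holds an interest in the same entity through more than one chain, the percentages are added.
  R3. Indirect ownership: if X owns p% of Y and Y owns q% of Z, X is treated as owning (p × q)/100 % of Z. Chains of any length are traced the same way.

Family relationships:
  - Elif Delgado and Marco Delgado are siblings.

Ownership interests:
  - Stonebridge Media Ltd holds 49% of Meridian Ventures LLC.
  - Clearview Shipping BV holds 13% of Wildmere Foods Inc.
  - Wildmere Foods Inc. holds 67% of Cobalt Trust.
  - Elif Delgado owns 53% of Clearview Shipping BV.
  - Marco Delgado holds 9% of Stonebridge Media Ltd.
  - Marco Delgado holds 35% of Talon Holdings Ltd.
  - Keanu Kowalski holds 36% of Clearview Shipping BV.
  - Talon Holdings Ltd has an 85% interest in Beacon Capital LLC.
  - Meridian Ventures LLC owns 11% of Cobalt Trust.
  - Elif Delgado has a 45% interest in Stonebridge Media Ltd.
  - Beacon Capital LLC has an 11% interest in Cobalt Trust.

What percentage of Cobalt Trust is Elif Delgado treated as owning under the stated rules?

By sibling attribution (R1), Elif Delgado is treated as also owning Marco Delgado's interest in Stonebridge Media Ltd, giving 45% + 9% = 54%.
By sibling attribution (R1), Elif Delgado is treated as owning Marco Delgado's 35% interest in Talon Holdings Ltd.
Chain via Clearview Shipping BV → Wildmere Foods Inc. (R3): 53% × 13% × 67% = 4.6163% of Cobalt Trust.
Chain via Stonebridge Media Ltd → Meridian Ventures LLC (R3): 54% × 49% × 11% = 2.9106% of Cobalt Trust.
Chain via Talon Holdings Ltd → Beacon Capital LLC (R3): 35% × 85% × 11% = 3.2725% of Cobalt Trust.
Aggregating (R2): 4.6163% + 2.9106% + 3.2725% = 10.7994%.

10.7994%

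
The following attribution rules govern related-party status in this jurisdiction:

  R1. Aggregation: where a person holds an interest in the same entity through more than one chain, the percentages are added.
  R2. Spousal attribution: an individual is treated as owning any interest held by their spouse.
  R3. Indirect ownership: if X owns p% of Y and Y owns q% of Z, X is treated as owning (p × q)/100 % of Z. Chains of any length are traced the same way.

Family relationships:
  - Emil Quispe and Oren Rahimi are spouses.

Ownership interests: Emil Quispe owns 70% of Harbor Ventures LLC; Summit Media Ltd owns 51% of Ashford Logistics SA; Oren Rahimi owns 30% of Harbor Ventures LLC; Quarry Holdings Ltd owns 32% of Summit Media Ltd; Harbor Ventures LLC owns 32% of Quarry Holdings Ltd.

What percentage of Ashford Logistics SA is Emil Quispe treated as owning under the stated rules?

By spousal attribution (R2), Emil Quispe is treated as also owning Oren Rahimi's interest in Harbor Ventures LLC, giving 70% + 30% = 100%.
Chain via Harbor Ventures LLC → Quarry Holdings Ltd → Summit Media Ltd (R3): 100% × 32% × 32% × 51% = 5.2224% of Ashford Logistics SA.

5.2224%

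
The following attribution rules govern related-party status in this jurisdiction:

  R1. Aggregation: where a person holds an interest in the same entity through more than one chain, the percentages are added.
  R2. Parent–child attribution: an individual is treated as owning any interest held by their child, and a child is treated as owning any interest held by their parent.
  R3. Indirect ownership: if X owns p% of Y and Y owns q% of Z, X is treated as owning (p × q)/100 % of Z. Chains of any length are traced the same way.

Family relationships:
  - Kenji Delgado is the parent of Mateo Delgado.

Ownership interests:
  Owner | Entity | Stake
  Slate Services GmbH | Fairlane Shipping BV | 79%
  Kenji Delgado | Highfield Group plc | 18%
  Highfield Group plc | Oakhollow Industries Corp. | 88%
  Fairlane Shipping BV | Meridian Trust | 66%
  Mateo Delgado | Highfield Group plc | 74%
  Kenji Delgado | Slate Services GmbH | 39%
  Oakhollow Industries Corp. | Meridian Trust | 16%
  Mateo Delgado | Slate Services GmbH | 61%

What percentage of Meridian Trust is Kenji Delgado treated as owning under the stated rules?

By parent–child attribution (R2), Kenji Delgado is treated as also owning Mateo Delgado's interest in Slate Services GmbH, giving 39% + 61% = 100%.
By parent–child attribution (R2), Kenji Delgado is treated as also owning Mateo Delgado's interest in Highfield Group plc, giving 18% + 74% = 92%.
Chain via Slate Services GmbH → Fairlane Shipping BV (R3): 100% × 79% × 66% = 52.14% of Meridian Trust.
Chain via Highfield Group plc → Oakhollow Industries Corp. (R3): 92% × 88% × 16% = 12.9536% of Meridian Trust.
Aggregating (R1): 52.14% + 12.9536% = 65.0936%.

65.0936%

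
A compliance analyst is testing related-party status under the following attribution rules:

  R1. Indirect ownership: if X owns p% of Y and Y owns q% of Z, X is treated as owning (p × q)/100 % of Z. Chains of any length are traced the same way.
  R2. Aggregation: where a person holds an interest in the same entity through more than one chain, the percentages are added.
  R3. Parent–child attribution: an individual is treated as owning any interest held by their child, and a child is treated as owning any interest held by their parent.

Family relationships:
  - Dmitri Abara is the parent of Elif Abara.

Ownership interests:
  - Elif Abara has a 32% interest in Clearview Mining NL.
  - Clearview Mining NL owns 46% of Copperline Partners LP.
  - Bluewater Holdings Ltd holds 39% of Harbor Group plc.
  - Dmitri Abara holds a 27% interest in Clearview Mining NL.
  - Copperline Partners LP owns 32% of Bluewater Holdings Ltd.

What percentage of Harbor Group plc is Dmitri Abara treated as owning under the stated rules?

By parent–child attribution (R3), Dmitri Abara is treated as also owning Elif Abara's interest in Clearview Mining NL, giving 27% + 32% = 59%.
Chain via Clearview Mining NL → Copperline Partners LP → Bluewater Holdings Ltd (R1): 59% × 46% × 32% × 39% = 3.387072% of Harbor Group plc.

3.387072%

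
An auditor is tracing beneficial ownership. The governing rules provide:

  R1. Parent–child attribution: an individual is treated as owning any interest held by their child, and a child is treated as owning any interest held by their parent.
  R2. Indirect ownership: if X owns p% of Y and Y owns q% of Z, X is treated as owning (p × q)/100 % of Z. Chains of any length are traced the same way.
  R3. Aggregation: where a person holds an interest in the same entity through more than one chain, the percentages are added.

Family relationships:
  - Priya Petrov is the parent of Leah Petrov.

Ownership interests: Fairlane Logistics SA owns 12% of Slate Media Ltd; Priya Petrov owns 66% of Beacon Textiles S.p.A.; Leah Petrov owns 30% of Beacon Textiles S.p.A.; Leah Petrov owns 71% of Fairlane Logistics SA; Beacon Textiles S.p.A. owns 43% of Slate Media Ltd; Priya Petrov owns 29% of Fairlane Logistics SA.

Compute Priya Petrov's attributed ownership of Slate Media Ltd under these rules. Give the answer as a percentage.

53.28%

By parent–child attribution (R1), Priya Petrov is treated as also owning Leah Petrov's interest in Beacon Textiles S.p.A, giving 66% + 30% = 96%.
By parent–child attribution (R1), Priya Petrov is treated as also owning Leah Petrov's interest in Fairlane Logistics SA, giving 29% + 71% = 100%.
Chain via Beacon Textiles S.p.A. (R2): 96% × 43% = 41.28% of Slate Media Ltd.
Chain via Fairlane Logistics SA (R2): 100% × 12% = 12% of Slate Media Ltd.
Aggregating (R3): 41.28% + 12% = 53.28%.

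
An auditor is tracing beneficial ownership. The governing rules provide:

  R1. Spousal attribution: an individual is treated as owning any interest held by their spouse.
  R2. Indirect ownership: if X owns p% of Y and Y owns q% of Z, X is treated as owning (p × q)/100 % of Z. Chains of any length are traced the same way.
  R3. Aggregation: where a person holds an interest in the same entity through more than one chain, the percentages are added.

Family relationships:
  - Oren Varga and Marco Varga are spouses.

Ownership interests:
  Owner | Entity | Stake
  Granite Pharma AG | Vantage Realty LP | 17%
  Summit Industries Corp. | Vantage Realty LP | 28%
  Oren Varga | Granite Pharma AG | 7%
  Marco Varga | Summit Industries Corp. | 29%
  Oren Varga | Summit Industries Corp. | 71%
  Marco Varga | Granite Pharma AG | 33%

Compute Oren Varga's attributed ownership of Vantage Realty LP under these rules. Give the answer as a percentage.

34.8%

By spousal attribution (R1), Oren Varga is treated as also owning Marco Varga's interest in Granite Pharma AG, giving 7% + 33% = 40%.
By spousal attribution (R1), Oren Varga is treated as also owning Marco Varga's interest in Summit Industries Corp, giving 71% + 29% = 100%.
Chain via Granite Pharma AG (R2): 40% × 17% = 6.8% of Vantage Realty LP.
Chain via Summit Industries Corp. (R2): 100% × 28% = 28% of Vantage Realty LP.
Aggregating (R3): 6.8% + 28% = 34.8%.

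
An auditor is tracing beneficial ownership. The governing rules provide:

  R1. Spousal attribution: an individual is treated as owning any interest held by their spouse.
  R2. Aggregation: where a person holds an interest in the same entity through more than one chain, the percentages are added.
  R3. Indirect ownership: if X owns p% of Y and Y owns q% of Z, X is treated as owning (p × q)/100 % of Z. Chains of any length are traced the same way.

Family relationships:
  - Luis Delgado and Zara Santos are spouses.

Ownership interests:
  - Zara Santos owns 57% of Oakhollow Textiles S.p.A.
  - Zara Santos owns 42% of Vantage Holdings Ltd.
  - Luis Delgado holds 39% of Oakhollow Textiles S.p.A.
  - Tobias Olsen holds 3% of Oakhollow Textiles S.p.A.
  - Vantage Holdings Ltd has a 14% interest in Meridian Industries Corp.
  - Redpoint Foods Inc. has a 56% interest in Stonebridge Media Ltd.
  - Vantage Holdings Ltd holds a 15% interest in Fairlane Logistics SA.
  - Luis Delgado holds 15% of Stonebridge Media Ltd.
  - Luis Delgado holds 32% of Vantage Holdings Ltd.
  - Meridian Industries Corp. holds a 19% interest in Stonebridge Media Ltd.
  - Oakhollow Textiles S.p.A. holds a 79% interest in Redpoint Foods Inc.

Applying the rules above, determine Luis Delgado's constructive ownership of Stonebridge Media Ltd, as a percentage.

By spousal attribution (R1), Luis Delgado is treated as also owning Zara Santos's interest in Vantage Holdings Ltd, giving 32% + 42% = 74%.
By spousal attribution (R1), Luis Delgado is treated as also owning Zara Santos's interest in Oakhollow Textiles S.p.A, giving 39% + 57% = 96%.
Chain via Vantage Holdings Ltd → Meridian Industries Corp. (R3): 74% × 14% × 19% = 1.9684% of Stonebridge Media Ltd.
Chain via Oakhollow Textiles S.p.A. → Redpoint Foods Inc. (R3): 96% × 79% × 56% = 42.4704% of Stonebridge Media Ltd.
Direct interest in Stonebridge Media Ltd: 15%.
Aggregating (R2): 1.9684% + 42.4704% + 15% = 59.4388%.

59.4388%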